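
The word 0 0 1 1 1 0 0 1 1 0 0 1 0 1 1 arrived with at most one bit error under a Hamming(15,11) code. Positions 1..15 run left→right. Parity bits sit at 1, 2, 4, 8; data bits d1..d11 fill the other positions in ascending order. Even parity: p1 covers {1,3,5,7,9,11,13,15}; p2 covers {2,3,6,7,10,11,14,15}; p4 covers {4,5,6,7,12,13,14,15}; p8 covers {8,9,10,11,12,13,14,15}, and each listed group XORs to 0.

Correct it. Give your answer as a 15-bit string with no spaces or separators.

s1 (pos 1,3,5,7,9,11,13,15): 0⊕1⊕1⊕0⊕1⊕0⊕0⊕1 = 0
s2 (pos 2,3,6,7,10,11,14,15): 0⊕1⊕0⊕0⊕0⊕0⊕1⊕1 = 1
s4 (pos 4,5,6,7,12,13,14,15): 1⊕1⊕0⊕0⊕1⊕0⊕1⊕1 = 1
s8 (pos 8,9,10,11,12,13,14,15): 1⊕1⊕0⊕0⊕1⊕0⊕1⊕1 = 1
Syndrome s8…s1 = 1110 → error at position 14.
Flip position 14: 001110011001011 → 001110011001001

001110011001001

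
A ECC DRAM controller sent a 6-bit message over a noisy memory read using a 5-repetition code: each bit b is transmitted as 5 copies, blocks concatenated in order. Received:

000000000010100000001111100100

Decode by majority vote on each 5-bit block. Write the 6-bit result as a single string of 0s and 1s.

000010

Block 1 (00000): 0 ones → 0
Block 2 (00000): 0 ones → 0
Block 3 (10100): 2 ones → 0
Block 4 (00000): 0 ones → 0
Block 5 (11111): 5 ones → 1
Block 6 (00100): 1 one → 0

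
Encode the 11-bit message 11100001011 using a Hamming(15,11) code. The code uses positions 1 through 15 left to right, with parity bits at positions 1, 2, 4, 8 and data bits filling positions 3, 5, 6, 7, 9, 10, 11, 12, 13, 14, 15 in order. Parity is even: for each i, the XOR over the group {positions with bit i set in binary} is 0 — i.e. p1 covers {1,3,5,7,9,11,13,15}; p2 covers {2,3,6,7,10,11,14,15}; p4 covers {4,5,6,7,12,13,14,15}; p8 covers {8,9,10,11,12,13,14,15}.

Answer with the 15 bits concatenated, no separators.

Place data at non-parity positions: p1 p2 1 p4 1 1 0 p8 0 0 0 1 0 1 1
p1 (pos 1,3,5,7,9,11,13,15): XOR of data positions = 1⊕1⊕0⊕0⊕0⊕0⊕1 = 1
p2 (pos 2,3,6,7,10,11,14,15): XOR of data positions = 1⊕1⊕0⊕0⊕0⊕1⊕1 = 0
p4 (pos 4,5,6,7,12,13,14,15): XOR of data positions = 1⊕1⊕0⊕1⊕0⊕1⊕1 = 1
p8 (pos 8,9,10,11,12,13,14,15): XOR of data positions = 0⊕0⊕0⊕1⊕0⊕1⊕1 = 1
Codeword: 101111010001011

101111010001011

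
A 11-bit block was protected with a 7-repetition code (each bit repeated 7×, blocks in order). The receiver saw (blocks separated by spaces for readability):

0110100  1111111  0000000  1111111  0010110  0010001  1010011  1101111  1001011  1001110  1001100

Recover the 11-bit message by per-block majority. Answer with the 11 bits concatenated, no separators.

01010011110

Block 1 (0110100): 3 ones → 0
Block 2 (1111111): 7 ones → 1
Block 3 (0000000): 0 ones → 0
Block 4 (1111111): 7 ones → 1
Block 5 (0010110): 3 ones → 0
Block 6 (0010001): 2 ones → 0
Block 7 (1010011): 4 ones → 1
Block 8 (1101111): 6 ones → 1
Block 9 (1001011): 4 ones → 1
Block 10 (1001110): 4 ones → 1
Block 11 (1001100): 3 ones → 0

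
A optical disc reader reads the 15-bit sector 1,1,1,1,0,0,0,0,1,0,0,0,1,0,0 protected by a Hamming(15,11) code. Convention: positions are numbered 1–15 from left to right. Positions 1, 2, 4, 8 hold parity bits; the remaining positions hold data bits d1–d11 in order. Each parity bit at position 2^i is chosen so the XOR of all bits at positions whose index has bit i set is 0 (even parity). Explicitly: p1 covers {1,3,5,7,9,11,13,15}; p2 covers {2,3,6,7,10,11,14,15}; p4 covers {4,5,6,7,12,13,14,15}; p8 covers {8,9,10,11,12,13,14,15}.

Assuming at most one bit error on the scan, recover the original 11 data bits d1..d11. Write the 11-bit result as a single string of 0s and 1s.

s1 (pos 1,3,5,7,9,11,13,15): 1⊕1⊕0⊕0⊕1⊕0⊕1⊕0 = 0
s2 (pos 2,3,6,7,10,11,14,15): 1⊕1⊕0⊕0⊕0⊕0⊕0⊕0 = 0
s4 (pos 4,5,6,7,12,13,14,15): 1⊕0⊕0⊕0⊕0⊕1⊕0⊕0 = 0
s8 (pos 8,9,10,11,12,13,14,15): 0⊕1⊕0⊕0⊕0⊕1⊕0⊕0 = 0
Syndrome s8…s1 = 0000 → no error.
Read data bits from positions 3,5,6,7,9,10,11,12,13,14,15: 10001000100

10001000100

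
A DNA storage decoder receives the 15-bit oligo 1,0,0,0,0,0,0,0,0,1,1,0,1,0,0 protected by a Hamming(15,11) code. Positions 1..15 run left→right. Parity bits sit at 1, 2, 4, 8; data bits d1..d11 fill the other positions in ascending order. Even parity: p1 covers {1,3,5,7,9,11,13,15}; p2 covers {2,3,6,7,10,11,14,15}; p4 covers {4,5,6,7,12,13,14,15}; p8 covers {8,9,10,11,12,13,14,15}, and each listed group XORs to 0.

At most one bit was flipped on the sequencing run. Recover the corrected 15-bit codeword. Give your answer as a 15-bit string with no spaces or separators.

100000000110000

s1 (pos 1,3,5,7,9,11,13,15): 1⊕0⊕0⊕0⊕0⊕1⊕1⊕0 = 1
s2 (pos 2,3,6,7,10,11,14,15): 0⊕0⊕0⊕0⊕1⊕1⊕0⊕0 = 0
s4 (pos 4,5,6,7,12,13,14,15): 0⊕0⊕0⊕0⊕0⊕1⊕0⊕0 = 1
s8 (pos 8,9,10,11,12,13,14,15): 0⊕0⊕1⊕1⊕0⊕1⊕0⊕0 = 1
Syndrome s8…s1 = 1101 → error at position 13.
Flip position 13: 100000000110100 → 100000000110000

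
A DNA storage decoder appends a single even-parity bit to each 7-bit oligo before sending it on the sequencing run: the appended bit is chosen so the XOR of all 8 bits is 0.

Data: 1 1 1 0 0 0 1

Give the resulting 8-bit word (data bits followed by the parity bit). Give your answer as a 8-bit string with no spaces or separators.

11100010

XOR of the 7 data bits: 1⊕1⊕1⊕0⊕0⊕0⊕1 = 0
Parity bit = 0 (so all 8 bits XOR to 0).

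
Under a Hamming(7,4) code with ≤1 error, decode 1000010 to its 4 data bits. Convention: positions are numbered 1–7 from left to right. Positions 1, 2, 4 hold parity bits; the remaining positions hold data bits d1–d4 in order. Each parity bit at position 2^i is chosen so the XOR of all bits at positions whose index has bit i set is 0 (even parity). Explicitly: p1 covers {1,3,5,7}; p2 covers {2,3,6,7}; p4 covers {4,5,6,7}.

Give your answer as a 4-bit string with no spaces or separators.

s1 (pos 1,3,5,7): 1⊕0⊕0⊕0 = 1
s2 (pos 2,3,6,7): 0⊕0⊕1⊕0 = 1
s4 (pos 4,5,6,7): 0⊕0⊕1⊕0 = 1
Syndrome s4…s1 = 111 → error at position 7.
Flip position 7: 1000010 → 1000011
Read data bits from positions 3,5,6,7: 0011

0011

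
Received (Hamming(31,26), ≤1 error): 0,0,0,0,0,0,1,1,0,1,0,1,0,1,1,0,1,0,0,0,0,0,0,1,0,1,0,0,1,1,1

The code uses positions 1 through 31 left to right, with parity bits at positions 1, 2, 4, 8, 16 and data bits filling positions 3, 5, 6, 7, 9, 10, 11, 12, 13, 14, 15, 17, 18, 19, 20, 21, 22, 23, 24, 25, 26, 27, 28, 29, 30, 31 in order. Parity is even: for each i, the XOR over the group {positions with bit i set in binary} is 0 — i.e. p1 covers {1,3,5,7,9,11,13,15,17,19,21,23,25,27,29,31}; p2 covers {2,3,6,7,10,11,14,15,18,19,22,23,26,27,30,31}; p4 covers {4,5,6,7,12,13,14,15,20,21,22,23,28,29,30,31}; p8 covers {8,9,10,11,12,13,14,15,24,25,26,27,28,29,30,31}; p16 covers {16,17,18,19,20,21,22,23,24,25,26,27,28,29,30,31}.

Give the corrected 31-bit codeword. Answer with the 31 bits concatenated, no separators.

s1 (pos 1,3,5,7,9,11,13,15,17,19,21,23,25,27,29,31): 0⊕0⊕0⊕1⊕0⊕0⊕0⊕1⊕1⊕0⊕0⊕0⊕0⊕0⊕1⊕1 = 1
s2 (pos 2,3,6,7,10,11,14,15,18,19,22,23,26,27,30,31): 0⊕0⊕0⊕1⊕1⊕0⊕1⊕1⊕0⊕0⊕0⊕0⊕1⊕0⊕1⊕1 = 1
s4 (pos 4,5,6,7,12,13,14,15,20,21,22,23,28,29,30,31): 0⊕0⊕0⊕1⊕1⊕0⊕1⊕1⊕0⊕0⊕0⊕0⊕0⊕1⊕1⊕1 = 1
s8 (pos 8,9,10,11,12,13,14,15,24,25,26,27,28,29,30,31): 1⊕0⊕1⊕0⊕1⊕0⊕1⊕1⊕1⊕0⊕1⊕0⊕0⊕1⊕1⊕1 = 0
s16 (pos 16,17,18,19,20,21,22,23,24,25,26,27,28,29,30,31): 0⊕1⊕0⊕0⊕0⊕0⊕0⊕0⊕1⊕0⊕1⊕0⊕0⊕1⊕1⊕1 = 0
Syndrome s16…s1 = 00111 → error at position 7.
Flip position 7: 0000001101010110100000010100111 → 0000000101010110100000010100111

0000000101010110100000010100111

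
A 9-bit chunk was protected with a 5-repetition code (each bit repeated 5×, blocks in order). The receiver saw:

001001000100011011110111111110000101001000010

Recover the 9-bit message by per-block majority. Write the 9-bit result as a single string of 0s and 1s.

000111000

Block 1 (00100): 1 one → 0
Block 2 (10001): 2 ones → 0
Block 3 (00011): 2 ones → 0
Block 4 (01111): 4 ones → 1
Block 5 (01111): 4 ones → 1
Block 6 (11110): 4 ones → 1
Block 7 (00010): 1 one → 0
Block 8 (10010): 2 ones → 0
Block 9 (00010): 1 one → 0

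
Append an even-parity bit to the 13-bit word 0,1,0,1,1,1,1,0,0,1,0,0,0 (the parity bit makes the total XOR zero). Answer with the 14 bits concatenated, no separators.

XOR of the 13 data bits: 0⊕1⊕0⊕1⊕1⊕1⊕1⊕0⊕0⊕1⊕0⊕0⊕0 = 0
Parity bit = 0 (so all 14 bits XOR to 0).

01011110010000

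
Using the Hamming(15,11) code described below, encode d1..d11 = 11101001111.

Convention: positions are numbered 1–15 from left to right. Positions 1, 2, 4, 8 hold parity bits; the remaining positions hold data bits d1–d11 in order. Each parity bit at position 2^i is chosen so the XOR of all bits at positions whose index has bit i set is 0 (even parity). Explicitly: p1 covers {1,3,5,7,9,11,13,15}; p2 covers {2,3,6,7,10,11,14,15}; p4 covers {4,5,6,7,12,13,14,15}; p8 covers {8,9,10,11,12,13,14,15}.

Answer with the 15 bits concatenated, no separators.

101011011001111

Place data at non-parity positions: p1 p2 1 p4 1 1 0 p8 1 0 0 1 1 1 1
p1 (pos 1,3,5,7,9,11,13,15): XOR of data positions = 1⊕1⊕0⊕1⊕0⊕1⊕1 = 1
p2 (pos 2,3,6,7,10,11,14,15): XOR of data positions = 1⊕1⊕0⊕0⊕0⊕1⊕1 = 0
p4 (pos 4,5,6,7,12,13,14,15): XOR of data positions = 1⊕1⊕0⊕1⊕1⊕1⊕1 = 0
p8 (pos 8,9,10,11,12,13,14,15): XOR of data positions = 1⊕0⊕0⊕1⊕1⊕1⊕1 = 1
Codeword: 101011011001111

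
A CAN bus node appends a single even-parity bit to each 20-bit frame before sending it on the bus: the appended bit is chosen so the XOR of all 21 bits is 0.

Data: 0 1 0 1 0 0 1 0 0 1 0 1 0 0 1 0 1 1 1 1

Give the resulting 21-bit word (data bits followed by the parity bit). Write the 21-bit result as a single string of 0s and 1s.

010100100101001011110

XOR of the 20 data bits: 0⊕1⊕0⊕1⊕0⊕0⊕1⊕0⊕0⊕1⊕0⊕1⊕0⊕0⊕1⊕0⊕1⊕1⊕1⊕1 = 0
Parity bit = 0 (so all 21 bits XOR to 0).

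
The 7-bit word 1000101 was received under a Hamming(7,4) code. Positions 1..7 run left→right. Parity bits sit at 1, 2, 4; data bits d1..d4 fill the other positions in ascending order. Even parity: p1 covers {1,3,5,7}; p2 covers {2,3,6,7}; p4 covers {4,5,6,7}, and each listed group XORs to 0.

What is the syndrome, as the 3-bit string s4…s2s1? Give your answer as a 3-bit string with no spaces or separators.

011

s1 (pos 1,3,5,7): 1⊕0⊕1⊕1 = 1
s2 (pos 2,3,6,7): 0⊕0⊕0⊕1 = 1
s4 (pos 4,5,6,7): 0⊕1⊕0⊕1 = 0
Syndrome s4…s1 = 011 → error at position 3.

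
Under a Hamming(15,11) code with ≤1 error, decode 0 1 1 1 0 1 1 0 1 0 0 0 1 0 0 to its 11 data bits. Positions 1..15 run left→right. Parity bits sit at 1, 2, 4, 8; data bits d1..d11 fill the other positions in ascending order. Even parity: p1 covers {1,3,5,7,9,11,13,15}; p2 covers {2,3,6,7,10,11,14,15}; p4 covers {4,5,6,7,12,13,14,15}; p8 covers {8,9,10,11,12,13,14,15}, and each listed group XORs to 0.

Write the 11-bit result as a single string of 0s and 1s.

10111000100

s1 (pos 1,3,5,7,9,11,13,15): 0⊕1⊕0⊕1⊕1⊕0⊕1⊕0 = 0
s2 (pos 2,3,6,7,10,11,14,15): 1⊕1⊕1⊕1⊕0⊕0⊕0⊕0 = 0
s4 (pos 4,5,6,7,12,13,14,15): 1⊕0⊕1⊕1⊕0⊕1⊕0⊕0 = 0
s8 (pos 8,9,10,11,12,13,14,15): 0⊕1⊕0⊕0⊕0⊕1⊕0⊕0 = 0
Syndrome s8…s1 = 0000 → no error.
Read data bits from positions 3,5,6,7,9,10,11,12,13,14,15: 10111000100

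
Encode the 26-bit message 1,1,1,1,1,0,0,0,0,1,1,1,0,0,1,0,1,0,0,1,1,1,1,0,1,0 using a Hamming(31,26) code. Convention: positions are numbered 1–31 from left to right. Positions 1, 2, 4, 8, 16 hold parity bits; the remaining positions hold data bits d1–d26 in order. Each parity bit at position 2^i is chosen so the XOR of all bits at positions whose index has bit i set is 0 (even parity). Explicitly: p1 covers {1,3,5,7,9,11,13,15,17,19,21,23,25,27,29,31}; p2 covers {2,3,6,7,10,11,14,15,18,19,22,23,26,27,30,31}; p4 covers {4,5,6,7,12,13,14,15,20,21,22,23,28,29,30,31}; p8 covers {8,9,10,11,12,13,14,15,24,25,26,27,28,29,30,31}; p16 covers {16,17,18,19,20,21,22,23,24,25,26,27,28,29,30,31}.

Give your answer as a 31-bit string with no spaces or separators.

Place data at non-parity positions: p1 p2 1 p4 1 1 1 p8 1 0 0 0 0 1 1 p16 1 0 0 1 0 1 0 0 1 1 1 1 0 1 0
p1 (pos 1,3,5,7,9,11,13,15,17,19,21,23,25,27,29,31): XOR of data positions = 1⊕1⊕1⊕1⊕0⊕0⊕1⊕1⊕0⊕0⊕0⊕1⊕1⊕0⊕0 = 0
p2 (pos 2,3,6,7,10,11,14,15,18,19,22,23,26,27,30,31): XOR of data positions = 1⊕1⊕1⊕0⊕0⊕1⊕1⊕0⊕0⊕1⊕0⊕1⊕1⊕1⊕0 = 1
p4 (pos 4,5,6,7,12,13,14,15,20,21,22,23,28,29,30,31): XOR of data positions = 1⊕1⊕1⊕0⊕0⊕1⊕1⊕1⊕0⊕1⊕0⊕1⊕0⊕1⊕0 = 1
p8 (pos 8,9,10,11,12,13,14,15,24,25,26,27,28,29,30,31): XOR of data positions = 1⊕0⊕0⊕0⊕0⊕1⊕1⊕0⊕1⊕1⊕1⊕1⊕0⊕1⊕0 = 0
p16 (pos 16,17,18,19,20,21,22,23,24,25,26,27,28,29,30,31): XOR of data positions = 1⊕0⊕0⊕1⊕0⊕1⊕0⊕0⊕1⊕1⊕1⊕1⊕0⊕1⊕0 = 0
Codeword: 0111111010000110100101001111010

0111111010000110100101001111010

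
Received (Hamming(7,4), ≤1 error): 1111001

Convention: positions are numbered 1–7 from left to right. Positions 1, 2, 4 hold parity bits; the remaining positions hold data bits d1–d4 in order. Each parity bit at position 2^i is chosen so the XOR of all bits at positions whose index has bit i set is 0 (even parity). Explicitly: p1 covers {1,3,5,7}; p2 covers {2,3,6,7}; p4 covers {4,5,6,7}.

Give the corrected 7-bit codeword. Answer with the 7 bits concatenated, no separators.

s1 (pos 1,3,5,7): 1⊕1⊕0⊕1 = 1
s2 (pos 2,3,6,7): 1⊕1⊕0⊕1 = 1
s4 (pos 4,5,6,7): 1⊕0⊕0⊕1 = 0
Syndrome s4…s1 = 011 → error at position 3.
Flip position 3: 1111001 → 1101001

1101001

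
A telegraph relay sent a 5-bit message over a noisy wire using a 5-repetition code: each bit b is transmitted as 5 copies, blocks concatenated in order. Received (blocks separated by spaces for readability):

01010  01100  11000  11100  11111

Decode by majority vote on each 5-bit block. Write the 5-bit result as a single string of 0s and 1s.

00011

Block 1 (01010): 2 ones → 0
Block 2 (01100): 2 ones → 0
Block 3 (11000): 2 ones → 0
Block 4 (11100): 3 ones → 1
Block 5 (11111): 5 ones → 1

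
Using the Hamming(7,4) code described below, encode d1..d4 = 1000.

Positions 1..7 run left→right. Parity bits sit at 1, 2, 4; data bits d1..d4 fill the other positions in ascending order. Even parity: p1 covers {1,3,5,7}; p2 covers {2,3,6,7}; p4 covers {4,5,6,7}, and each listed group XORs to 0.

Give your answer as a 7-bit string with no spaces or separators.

Place data at non-parity positions: p1 p2 1 p4 0 0 0
p1 (pos 1,3,5,7): XOR of data positions = 1⊕0⊕0 = 1
p2 (pos 2,3,6,7): XOR of data positions = 1⊕0⊕0 = 1
p4 (pos 4,5,6,7): XOR of data positions = 0⊕0⊕0 = 0
Codeword: 1110000

1110000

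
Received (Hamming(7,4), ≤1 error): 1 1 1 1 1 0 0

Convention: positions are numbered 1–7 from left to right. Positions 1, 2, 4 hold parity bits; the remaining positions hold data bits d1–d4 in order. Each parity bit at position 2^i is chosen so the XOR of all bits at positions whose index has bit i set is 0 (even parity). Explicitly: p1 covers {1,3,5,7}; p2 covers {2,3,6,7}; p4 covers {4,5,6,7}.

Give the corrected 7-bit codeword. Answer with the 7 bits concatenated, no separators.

0111100

s1 (pos 1,3,5,7): 1⊕1⊕1⊕0 = 1
s2 (pos 2,3,6,7): 1⊕1⊕0⊕0 = 0
s4 (pos 4,5,6,7): 1⊕1⊕0⊕0 = 0
Syndrome s4…s1 = 001 → error at position 1.
Flip position 1: 1111100 → 0111100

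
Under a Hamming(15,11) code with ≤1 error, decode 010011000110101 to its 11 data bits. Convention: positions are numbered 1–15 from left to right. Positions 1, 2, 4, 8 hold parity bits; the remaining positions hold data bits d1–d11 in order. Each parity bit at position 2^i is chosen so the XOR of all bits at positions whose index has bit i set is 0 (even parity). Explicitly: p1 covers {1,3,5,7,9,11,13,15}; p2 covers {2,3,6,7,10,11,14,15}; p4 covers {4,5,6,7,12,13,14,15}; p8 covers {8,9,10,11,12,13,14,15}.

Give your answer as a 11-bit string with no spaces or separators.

s1 (pos 1,3,5,7,9,11,13,15): 0⊕0⊕1⊕0⊕0⊕1⊕1⊕1 = 0
s2 (pos 2,3,6,7,10,11,14,15): 1⊕0⊕1⊕0⊕1⊕1⊕0⊕1 = 1
s4 (pos 4,5,6,7,12,13,14,15): 0⊕1⊕1⊕0⊕0⊕1⊕0⊕1 = 0
s8 (pos 8,9,10,11,12,13,14,15): 0⊕0⊕1⊕1⊕0⊕1⊕0⊕1 = 0
Syndrome s8…s1 = 0010 → error at position 2.
Flip position 2: 010011000110101 → 000011000110101
Read data bits from positions 3,5,6,7,9,10,11,12,13,14,15: 01100110101

01100110101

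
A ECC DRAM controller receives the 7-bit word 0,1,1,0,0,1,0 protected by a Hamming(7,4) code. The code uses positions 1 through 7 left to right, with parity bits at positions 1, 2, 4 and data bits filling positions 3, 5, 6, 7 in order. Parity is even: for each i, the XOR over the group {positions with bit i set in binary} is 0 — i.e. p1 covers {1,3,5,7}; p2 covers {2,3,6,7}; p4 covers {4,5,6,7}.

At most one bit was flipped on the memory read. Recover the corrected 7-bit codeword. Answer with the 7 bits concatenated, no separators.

s1 (pos 1,3,5,7): 0⊕1⊕0⊕0 = 1
s2 (pos 2,3,6,7): 1⊕1⊕1⊕0 = 1
s4 (pos 4,5,6,7): 0⊕0⊕1⊕0 = 1
Syndrome s4…s1 = 111 → error at position 7.
Flip position 7: 0110010 → 0110011

0110011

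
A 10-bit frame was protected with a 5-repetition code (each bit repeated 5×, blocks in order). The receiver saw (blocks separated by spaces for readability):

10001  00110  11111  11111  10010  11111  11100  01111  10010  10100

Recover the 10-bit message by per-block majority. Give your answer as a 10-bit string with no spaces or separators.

0011011100

Block 1 (10001): 2 ones → 0
Block 2 (00110): 2 ones → 0
Block 3 (11111): 5 ones → 1
Block 4 (11111): 5 ones → 1
Block 5 (10010): 2 ones → 0
Block 6 (11111): 5 ones → 1
Block 7 (11100): 3 ones → 1
Block 8 (01111): 4 ones → 1
Block 9 (10010): 2 ones → 0
Block 10 (10100): 2 ones → 0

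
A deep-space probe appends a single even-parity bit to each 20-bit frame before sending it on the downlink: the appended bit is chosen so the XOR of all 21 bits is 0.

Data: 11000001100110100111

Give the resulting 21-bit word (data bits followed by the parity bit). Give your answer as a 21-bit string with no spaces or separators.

XOR of the 20 data bits: 1⊕1⊕0⊕0⊕0⊕0⊕0⊕1⊕1⊕0⊕0⊕1⊕1⊕0⊕1⊕0⊕0⊕1⊕1⊕1 = 0
Parity bit = 0 (so all 21 bits XOR to 0).

110000011001101001110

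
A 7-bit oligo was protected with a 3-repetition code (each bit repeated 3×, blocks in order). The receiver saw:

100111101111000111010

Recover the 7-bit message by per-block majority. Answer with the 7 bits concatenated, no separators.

0111010

Block 1 (100): 1 one → 0
Block 2 (111): 3 ones → 1
Block 3 (101): 2 ones → 1
Block 4 (111): 3 ones → 1
Block 5 (000): 0 ones → 0
Block 6 (111): 3 ones → 1
Block 7 (010): 1 one → 0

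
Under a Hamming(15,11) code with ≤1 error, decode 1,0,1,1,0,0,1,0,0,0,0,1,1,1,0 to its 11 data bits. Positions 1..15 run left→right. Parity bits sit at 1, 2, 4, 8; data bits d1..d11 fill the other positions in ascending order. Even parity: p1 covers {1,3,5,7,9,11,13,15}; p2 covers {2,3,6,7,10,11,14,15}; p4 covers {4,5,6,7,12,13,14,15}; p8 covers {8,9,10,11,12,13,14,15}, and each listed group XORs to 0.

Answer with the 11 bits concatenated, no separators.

s1 (pos 1,3,5,7,9,11,13,15): 1⊕1⊕0⊕1⊕0⊕0⊕1⊕0 = 0
s2 (pos 2,3,6,7,10,11,14,15): 0⊕1⊕0⊕1⊕0⊕0⊕1⊕0 = 1
s4 (pos 4,5,6,7,12,13,14,15): 1⊕0⊕0⊕1⊕1⊕1⊕1⊕0 = 1
s8 (pos 8,9,10,11,12,13,14,15): 0⊕0⊕0⊕0⊕1⊕1⊕1⊕0 = 1
Syndrome s8…s1 = 1110 → error at position 14.
Flip position 14: 101100100001110 → 101100100001100
Read data bits from positions 3,5,6,7,9,10,11,12,13,14,15: 10010001100

10010001100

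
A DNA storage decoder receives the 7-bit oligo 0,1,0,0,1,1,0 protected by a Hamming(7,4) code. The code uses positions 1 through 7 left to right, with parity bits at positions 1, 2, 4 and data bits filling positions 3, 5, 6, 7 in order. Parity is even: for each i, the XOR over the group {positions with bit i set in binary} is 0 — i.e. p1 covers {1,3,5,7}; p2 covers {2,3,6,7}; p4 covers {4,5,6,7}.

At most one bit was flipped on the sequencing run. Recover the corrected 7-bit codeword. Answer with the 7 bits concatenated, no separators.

1100110

s1 (pos 1,3,5,7): 0⊕0⊕1⊕0 = 1
s2 (pos 2,3,6,7): 1⊕0⊕1⊕0 = 0
s4 (pos 4,5,6,7): 0⊕1⊕1⊕0 = 0
Syndrome s4…s1 = 001 → error at position 1.
Flip position 1: 0100110 → 1100110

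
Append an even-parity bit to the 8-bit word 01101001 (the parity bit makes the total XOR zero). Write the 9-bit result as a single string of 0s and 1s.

011010010

XOR of the 8 data bits: 0⊕1⊕1⊕0⊕1⊕0⊕0⊕1 = 0
Parity bit = 0 (so all 9 bits XOR to 0).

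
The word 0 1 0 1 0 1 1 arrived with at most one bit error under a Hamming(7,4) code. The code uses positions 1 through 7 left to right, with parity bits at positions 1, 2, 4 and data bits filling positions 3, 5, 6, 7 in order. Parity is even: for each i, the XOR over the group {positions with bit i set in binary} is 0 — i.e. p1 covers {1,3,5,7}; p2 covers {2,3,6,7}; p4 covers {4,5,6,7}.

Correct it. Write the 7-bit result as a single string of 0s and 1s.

0101010

s1 (pos 1,3,5,7): 0⊕0⊕0⊕1 = 1
s2 (pos 2,3,6,7): 1⊕0⊕1⊕1 = 1
s4 (pos 4,5,6,7): 1⊕0⊕1⊕1 = 1
Syndrome s4…s1 = 111 → error at position 7.
Flip position 7: 0101011 → 0101010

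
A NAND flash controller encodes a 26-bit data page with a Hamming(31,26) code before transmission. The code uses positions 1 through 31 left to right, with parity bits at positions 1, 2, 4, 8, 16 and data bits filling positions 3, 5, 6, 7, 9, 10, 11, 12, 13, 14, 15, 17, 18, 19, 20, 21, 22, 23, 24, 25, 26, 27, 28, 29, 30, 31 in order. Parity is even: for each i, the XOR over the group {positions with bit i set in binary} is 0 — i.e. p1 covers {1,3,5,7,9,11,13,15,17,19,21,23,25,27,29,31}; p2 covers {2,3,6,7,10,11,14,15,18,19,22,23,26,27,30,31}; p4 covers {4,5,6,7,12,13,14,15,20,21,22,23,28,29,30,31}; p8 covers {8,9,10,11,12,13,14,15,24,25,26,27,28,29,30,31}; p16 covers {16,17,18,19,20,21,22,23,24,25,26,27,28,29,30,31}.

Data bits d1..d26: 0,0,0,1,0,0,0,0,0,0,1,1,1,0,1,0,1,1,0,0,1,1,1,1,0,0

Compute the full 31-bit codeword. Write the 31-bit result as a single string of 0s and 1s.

Place data at non-parity positions: p1 p2 0 p4 0 0 1 p8 0 0 0 0 0 0 1 p16 1 1 0 1 0 1 1 0 0 1 1 1 1 0 0
p1 (pos 1,3,5,7,9,11,13,15,17,19,21,23,25,27,29,31): XOR of data positions = 0⊕0⊕1⊕0⊕0⊕0⊕1⊕1⊕0⊕0⊕1⊕0⊕1⊕1⊕0 = 0
p2 (pos 2,3,6,7,10,11,14,15,18,19,22,23,26,27,30,31): XOR of data positions = 0⊕0⊕1⊕0⊕0⊕0⊕1⊕1⊕0⊕1⊕1⊕1⊕1⊕0⊕0 = 1
p4 (pos 4,5,6,7,12,13,14,15,20,21,22,23,28,29,30,31): XOR of data positions = 0⊕0⊕1⊕0⊕0⊕0⊕1⊕1⊕0⊕1⊕1⊕1⊕1⊕0⊕0 = 1
p8 (pos 8,9,10,11,12,13,14,15,24,25,26,27,28,29,30,31): XOR of data positions = 0⊕0⊕0⊕0⊕0⊕0⊕1⊕0⊕0⊕1⊕1⊕1⊕1⊕0⊕0 = 1
p16 (pos 16,17,18,19,20,21,22,23,24,25,26,27,28,29,30,31): XOR of data positions = 1⊕1⊕0⊕1⊕0⊕1⊕1⊕0⊕0⊕1⊕1⊕1⊕1⊕0⊕0 = 1
Codeword: 0101001100000011110101100111100

0101001100000011110101100111100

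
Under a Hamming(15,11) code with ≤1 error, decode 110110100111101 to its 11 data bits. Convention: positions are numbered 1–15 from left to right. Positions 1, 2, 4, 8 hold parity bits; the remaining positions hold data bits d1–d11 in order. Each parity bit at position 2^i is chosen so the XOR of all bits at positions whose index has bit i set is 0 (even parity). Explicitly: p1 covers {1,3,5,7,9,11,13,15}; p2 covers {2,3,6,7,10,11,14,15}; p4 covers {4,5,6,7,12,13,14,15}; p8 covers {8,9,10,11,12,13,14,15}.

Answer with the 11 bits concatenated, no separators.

01010011101

s1 (pos 1,3,5,7,9,11,13,15): 1⊕0⊕1⊕1⊕0⊕1⊕1⊕1 = 0
s2 (pos 2,3,6,7,10,11,14,15): 1⊕0⊕0⊕1⊕1⊕1⊕0⊕1 = 1
s4 (pos 4,5,6,7,12,13,14,15): 1⊕1⊕0⊕1⊕1⊕1⊕0⊕1 = 0
s8 (pos 8,9,10,11,12,13,14,15): 0⊕0⊕1⊕1⊕1⊕1⊕0⊕1 = 1
Syndrome s8…s1 = 1010 → error at position 10.
Flip position 10: 110110100111101 → 110110100011101
Read data bits from positions 3,5,6,7,9,10,11,12,13,14,15: 01010011101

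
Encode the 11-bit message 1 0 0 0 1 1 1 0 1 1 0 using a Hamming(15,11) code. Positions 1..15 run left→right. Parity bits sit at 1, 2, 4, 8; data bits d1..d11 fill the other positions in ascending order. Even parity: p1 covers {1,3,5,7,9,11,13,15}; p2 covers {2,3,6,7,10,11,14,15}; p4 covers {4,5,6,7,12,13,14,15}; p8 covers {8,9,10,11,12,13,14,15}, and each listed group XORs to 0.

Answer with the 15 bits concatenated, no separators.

001000011110110

Place data at non-parity positions: p1 p2 1 p4 0 0 0 p8 1 1 1 0 1 1 0
p1 (pos 1,3,5,7,9,11,13,15): XOR of data positions = 1⊕0⊕0⊕1⊕1⊕1⊕0 = 0
p2 (pos 2,3,6,7,10,11,14,15): XOR of data positions = 1⊕0⊕0⊕1⊕1⊕1⊕0 = 0
p4 (pos 4,5,6,7,12,13,14,15): XOR of data positions = 0⊕0⊕0⊕0⊕1⊕1⊕0 = 0
p8 (pos 8,9,10,11,12,13,14,15): XOR of data positions = 1⊕1⊕1⊕0⊕1⊕1⊕0 = 1
Codeword: 001000011110110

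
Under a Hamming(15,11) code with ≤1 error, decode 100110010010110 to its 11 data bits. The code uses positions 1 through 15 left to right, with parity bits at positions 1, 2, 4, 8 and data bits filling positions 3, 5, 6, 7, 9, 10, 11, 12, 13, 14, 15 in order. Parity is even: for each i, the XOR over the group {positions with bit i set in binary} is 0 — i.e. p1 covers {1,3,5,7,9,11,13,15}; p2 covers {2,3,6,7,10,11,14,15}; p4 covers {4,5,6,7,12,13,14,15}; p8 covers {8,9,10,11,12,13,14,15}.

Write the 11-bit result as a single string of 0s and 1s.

s1 (pos 1,3,5,7,9,11,13,15): 1⊕0⊕1⊕0⊕0⊕1⊕1⊕0 = 0
s2 (pos 2,3,6,7,10,11,14,15): 0⊕0⊕0⊕0⊕0⊕1⊕1⊕0 = 0
s4 (pos 4,5,6,7,12,13,14,15): 1⊕1⊕0⊕0⊕0⊕1⊕1⊕0 = 0
s8 (pos 8,9,10,11,12,13,14,15): 1⊕0⊕0⊕1⊕0⊕1⊕1⊕0 = 0
Syndrome s8…s1 = 0000 → no error.
Read data bits from positions 3,5,6,7,9,10,11,12,13,14,15: 01000010110

01000010110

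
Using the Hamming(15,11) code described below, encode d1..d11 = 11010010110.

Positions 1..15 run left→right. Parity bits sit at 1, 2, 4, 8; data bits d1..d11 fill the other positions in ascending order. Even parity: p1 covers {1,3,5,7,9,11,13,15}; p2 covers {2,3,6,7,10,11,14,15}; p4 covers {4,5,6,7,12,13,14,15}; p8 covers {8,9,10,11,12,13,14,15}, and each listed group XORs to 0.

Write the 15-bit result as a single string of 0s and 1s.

101010110010110

Place data at non-parity positions: p1 p2 1 p4 1 0 1 p8 0 0 1 0 1 1 0
p1 (pos 1,3,5,7,9,11,13,15): XOR of data positions = 1⊕1⊕1⊕0⊕1⊕1⊕0 = 1
p2 (pos 2,3,6,7,10,11,14,15): XOR of data positions = 1⊕0⊕1⊕0⊕1⊕1⊕0 = 0
p4 (pos 4,5,6,7,12,13,14,15): XOR of data positions = 1⊕0⊕1⊕0⊕1⊕1⊕0 = 0
p8 (pos 8,9,10,11,12,13,14,15): XOR of data positions = 0⊕0⊕1⊕0⊕1⊕1⊕0 = 1
Codeword: 101010110010110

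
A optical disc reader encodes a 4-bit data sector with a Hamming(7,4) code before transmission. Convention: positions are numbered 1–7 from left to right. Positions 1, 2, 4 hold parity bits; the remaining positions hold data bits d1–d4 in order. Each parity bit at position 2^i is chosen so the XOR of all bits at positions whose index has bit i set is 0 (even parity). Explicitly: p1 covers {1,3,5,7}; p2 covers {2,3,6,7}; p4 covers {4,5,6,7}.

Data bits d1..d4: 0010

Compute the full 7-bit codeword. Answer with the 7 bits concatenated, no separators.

0101010

Place data at non-parity positions: p1 p2 0 p4 0 1 0
p1 (pos 1,3,5,7): XOR of data positions = 0⊕0⊕0 = 0
p2 (pos 2,3,6,7): XOR of data positions = 0⊕1⊕0 = 1
p4 (pos 4,5,6,7): XOR of data positions = 0⊕1⊕0 = 1
Codeword: 0101010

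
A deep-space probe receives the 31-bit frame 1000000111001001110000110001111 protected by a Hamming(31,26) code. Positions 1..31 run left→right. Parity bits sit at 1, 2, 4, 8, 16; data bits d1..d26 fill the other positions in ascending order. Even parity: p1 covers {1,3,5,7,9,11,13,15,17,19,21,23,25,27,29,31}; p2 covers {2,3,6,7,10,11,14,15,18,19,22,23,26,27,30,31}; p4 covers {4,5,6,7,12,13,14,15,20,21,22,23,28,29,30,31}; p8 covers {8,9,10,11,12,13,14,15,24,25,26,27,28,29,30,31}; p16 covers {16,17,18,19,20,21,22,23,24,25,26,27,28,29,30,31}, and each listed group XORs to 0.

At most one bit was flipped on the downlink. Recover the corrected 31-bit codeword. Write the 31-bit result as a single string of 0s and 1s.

s1 (pos 1,3,5,7,9,11,13,15,17,19,21,23,25,27,29,31): 1⊕0⊕0⊕0⊕1⊕0⊕1⊕0⊕1⊕0⊕0⊕1⊕0⊕0⊕1⊕1 = 1
s2 (pos 2,3,6,7,10,11,14,15,18,19,22,23,26,27,30,31): 0⊕0⊕0⊕0⊕1⊕0⊕0⊕0⊕1⊕0⊕0⊕1⊕0⊕0⊕1⊕1 = 1
s4 (pos 4,5,6,7,12,13,14,15,20,21,22,23,28,29,30,31): 0⊕0⊕0⊕0⊕0⊕1⊕0⊕0⊕0⊕0⊕0⊕1⊕1⊕1⊕1⊕1 = 0
s8 (pos 8,9,10,11,12,13,14,15,24,25,26,27,28,29,30,31): 1⊕1⊕1⊕0⊕0⊕1⊕0⊕0⊕1⊕0⊕0⊕0⊕1⊕1⊕1⊕1 = 1
s16 (pos 16,17,18,19,20,21,22,23,24,25,26,27,28,29,30,31): 1⊕1⊕1⊕0⊕0⊕0⊕0⊕1⊕1⊕0⊕0⊕0⊕1⊕1⊕1⊕1 = 1
Syndrome s16…s1 = 11011 → error at position 27.
Flip position 27: 1000000111001001110000110001111 → 1000000111001001110000110011111

1000000111001001110000110011111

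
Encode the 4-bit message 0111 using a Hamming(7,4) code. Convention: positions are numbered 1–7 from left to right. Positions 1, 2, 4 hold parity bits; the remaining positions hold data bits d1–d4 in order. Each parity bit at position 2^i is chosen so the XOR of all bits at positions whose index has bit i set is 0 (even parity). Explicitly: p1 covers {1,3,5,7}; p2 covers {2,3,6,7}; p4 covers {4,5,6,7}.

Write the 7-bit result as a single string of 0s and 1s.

Place data at non-parity positions: p1 p2 0 p4 1 1 1
p1 (pos 1,3,5,7): XOR of data positions = 0⊕1⊕1 = 0
p2 (pos 2,3,6,7): XOR of data positions = 0⊕1⊕1 = 0
p4 (pos 4,5,6,7): XOR of data positions = 1⊕1⊕1 = 1
Codeword: 0001111

0001111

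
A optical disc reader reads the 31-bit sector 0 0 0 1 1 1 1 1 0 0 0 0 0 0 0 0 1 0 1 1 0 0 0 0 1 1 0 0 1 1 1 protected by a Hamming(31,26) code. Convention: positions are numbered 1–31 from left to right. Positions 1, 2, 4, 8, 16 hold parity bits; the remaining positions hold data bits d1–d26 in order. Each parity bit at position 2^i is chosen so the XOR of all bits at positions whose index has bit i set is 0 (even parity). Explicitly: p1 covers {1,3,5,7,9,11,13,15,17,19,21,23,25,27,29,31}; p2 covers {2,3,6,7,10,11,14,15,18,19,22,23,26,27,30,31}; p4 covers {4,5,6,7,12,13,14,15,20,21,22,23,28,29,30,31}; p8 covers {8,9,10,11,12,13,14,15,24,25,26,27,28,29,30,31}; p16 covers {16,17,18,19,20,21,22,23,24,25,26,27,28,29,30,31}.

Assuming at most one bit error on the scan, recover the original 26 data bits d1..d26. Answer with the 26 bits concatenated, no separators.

01110000000101100001100111

s1 (pos 1,3,5,7,9,11,13,15,17,19,21,23,25,27,29,31): 0⊕0⊕1⊕1⊕0⊕0⊕0⊕0⊕1⊕1⊕0⊕0⊕1⊕0⊕1⊕1 = 1
s2 (pos 2,3,6,7,10,11,14,15,18,19,22,23,26,27,30,31): 0⊕0⊕1⊕1⊕0⊕0⊕0⊕0⊕0⊕1⊕0⊕0⊕1⊕0⊕1⊕1 = 0
s4 (pos 4,5,6,7,12,13,14,15,20,21,22,23,28,29,30,31): 1⊕1⊕1⊕1⊕0⊕0⊕0⊕0⊕1⊕0⊕0⊕0⊕0⊕1⊕1⊕1 = 0
s8 (pos 8,9,10,11,12,13,14,15,24,25,26,27,28,29,30,31): 1⊕0⊕0⊕0⊕0⊕0⊕0⊕0⊕0⊕1⊕1⊕0⊕0⊕1⊕1⊕1 = 0
s16 (pos 16,17,18,19,20,21,22,23,24,25,26,27,28,29,30,31): 0⊕1⊕0⊕1⊕1⊕0⊕0⊕0⊕0⊕1⊕1⊕0⊕0⊕1⊕1⊕1 = 0
Syndrome s16…s1 = 00001 → error at position 1.
Flip position 1: 0001111100000000101100001100111 → 1001111100000000101100001100111
Read data bits from positions 3,5,6,7,9,10,11,12,13,14,15,17,18,19,20,21,22,23,24,25,26,27,28,29,30,31: 01110000000101100001100111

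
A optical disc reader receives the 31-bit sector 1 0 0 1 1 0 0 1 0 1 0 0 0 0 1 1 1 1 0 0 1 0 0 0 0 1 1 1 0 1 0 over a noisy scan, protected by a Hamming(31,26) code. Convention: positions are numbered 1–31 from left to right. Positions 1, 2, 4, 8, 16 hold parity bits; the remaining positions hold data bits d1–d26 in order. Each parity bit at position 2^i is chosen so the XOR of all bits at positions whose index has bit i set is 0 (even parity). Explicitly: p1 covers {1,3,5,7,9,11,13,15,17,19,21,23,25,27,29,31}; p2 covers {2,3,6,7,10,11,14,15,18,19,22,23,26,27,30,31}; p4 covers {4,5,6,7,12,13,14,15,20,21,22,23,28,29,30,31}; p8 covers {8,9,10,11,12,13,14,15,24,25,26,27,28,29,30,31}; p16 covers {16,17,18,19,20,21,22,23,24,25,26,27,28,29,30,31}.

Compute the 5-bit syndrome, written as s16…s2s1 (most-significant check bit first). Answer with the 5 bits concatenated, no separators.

01000

s1 (pos 1,3,5,7,9,11,13,15,17,19,21,23,25,27,29,31): 1⊕0⊕1⊕0⊕0⊕0⊕0⊕1⊕1⊕0⊕1⊕0⊕0⊕1⊕0⊕0 = 0
s2 (pos 2,3,6,7,10,11,14,15,18,19,22,23,26,27,30,31): 0⊕0⊕0⊕0⊕1⊕0⊕0⊕1⊕1⊕0⊕0⊕0⊕1⊕1⊕1⊕0 = 0
s4 (pos 4,5,6,7,12,13,14,15,20,21,22,23,28,29,30,31): 1⊕1⊕0⊕0⊕0⊕0⊕0⊕1⊕0⊕1⊕0⊕0⊕1⊕0⊕1⊕0 = 0
s8 (pos 8,9,10,11,12,13,14,15,24,25,26,27,28,29,30,31): 1⊕0⊕1⊕0⊕0⊕0⊕0⊕1⊕0⊕0⊕1⊕1⊕1⊕0⊕1⊕0 = 1
s16 (pos 16,17,18,19,20,21,22,23,24,25,26,27,28,29,30,31): 1⊕1⊕1⊕0⊕0⊕1⊕0⊕0⊕0⊕0⊕1⊕1⊕1⊕0⊕1⊕0 = 0
Syndrome s16…s1 = 01000 → error at position 8.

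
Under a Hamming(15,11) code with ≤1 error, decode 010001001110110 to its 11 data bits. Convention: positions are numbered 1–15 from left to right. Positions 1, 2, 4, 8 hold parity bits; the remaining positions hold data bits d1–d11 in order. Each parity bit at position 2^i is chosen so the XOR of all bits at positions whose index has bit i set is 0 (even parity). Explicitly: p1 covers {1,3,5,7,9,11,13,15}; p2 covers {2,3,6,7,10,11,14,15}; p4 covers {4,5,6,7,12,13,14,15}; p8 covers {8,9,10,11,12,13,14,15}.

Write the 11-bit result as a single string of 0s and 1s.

00101110111

s1 (pos 1,3,5,7,9,11,13,15): 0⊕0⊕0⊕0⊕1⊕1⊕1⊕0 = 1
s2 (pos 2,3,6,7,10,11,14,15): 1⊕0⊕1⊕0⊕1⊕1⊕1⊕0 = 1
s4 (pos 4,5,6,7,12,13,14,15): 0⊕0⊕1⊕0⊕0⊕1⊕1⊕0 = 1
s8 (pos 8,9,10,11,12,13,14,15): 0⊕1⊕1⊕1⊕0⊕1⊕1⊕0 = 1
Syndrome s8…s1 = 1111 → error at position 15.
Flip position 15: 010001001110110 → 010001001110111
Read data bits from positions 3,5,6,7,9,10,11,12,13,14,15: 00101110111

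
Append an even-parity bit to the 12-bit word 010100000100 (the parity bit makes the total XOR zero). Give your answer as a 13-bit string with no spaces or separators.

0101000001001

XOR of the 12 data bits: 0⊕1⊕0⊕1⊕0⊕0⊕0⊕0⊕0⊕1⊕0⊕0 = 1
Parity bit = 1 (so all 13 bits XOR to 0).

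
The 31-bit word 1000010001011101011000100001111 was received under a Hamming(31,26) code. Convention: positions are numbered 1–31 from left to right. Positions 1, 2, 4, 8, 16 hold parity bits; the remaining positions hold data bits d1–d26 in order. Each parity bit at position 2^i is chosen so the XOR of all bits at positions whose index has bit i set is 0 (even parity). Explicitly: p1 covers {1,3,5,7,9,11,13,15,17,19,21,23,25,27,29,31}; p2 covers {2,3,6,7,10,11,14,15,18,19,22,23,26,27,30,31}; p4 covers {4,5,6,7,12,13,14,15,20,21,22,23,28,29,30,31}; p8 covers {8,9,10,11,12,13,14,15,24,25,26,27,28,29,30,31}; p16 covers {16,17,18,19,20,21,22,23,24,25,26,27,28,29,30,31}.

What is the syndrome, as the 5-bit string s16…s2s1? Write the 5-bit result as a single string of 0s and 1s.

00100

s1 (pos 1,3,5,7,9,11,13,15,17,19,21,23,25,27,29,31): 1⊕0⊕0⊕0⊕0⊕0⊕1⊕0⊕0⊕1⊕0⊕1⊕0⊕0⊕1⊕1 = 0
s2 (pos 2,3,6,7,10,11,14,15,18,19,22,23,26,27,30,31): 0⊕0⊕1⊕0⊕1⊕0⊕1⊕0⊕1⊕1⊕0⊕1⊕0⊕0⊕1⊕1 = 0
s4 (pos 4,5,6,7,12,13,14,15,20,21,22,23,28,29,30,31): 0⊕0⊕1⊕0⊕1⊕1⊕1⊕0⊕0⊕0⊕0⊕1⊕1⊕1⊕1⊕1 = 1
s8 (pos 8,9,10,11,12,13,14,15,24,25,26,27,28,29,30,31): 0⊕0⊕1⊕0⊕1⊕1⊕1⊕0⊕0⊕0⊕0⊕0⊕1⊕1⊕1⊕1 = 0
s16 (pos 16,17,18,19,20,21,22,23,24,25,26,27,28,29,30,31): 1⊕0⊕1⊕1⊕0⊕0⊕0⊕1⊕0⊕0⊕0⊕0⊕1⊕1⊕1⊕1 = 0
Syndrome s16…s1 = 00100 → error at position 4.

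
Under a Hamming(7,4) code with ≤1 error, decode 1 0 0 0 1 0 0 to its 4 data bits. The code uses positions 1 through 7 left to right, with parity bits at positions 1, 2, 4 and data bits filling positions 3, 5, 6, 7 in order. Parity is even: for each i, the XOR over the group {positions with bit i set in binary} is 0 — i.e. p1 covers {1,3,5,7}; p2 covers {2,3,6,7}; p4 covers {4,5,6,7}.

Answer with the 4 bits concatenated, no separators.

s1 (pos 1,3,5,7): 1⊕0⊕1⊕0 = 0
s2 (pos 2,3,6,7): 0⊕0⊕0⊕0 = 0
s4 (pos 4,5,6,7): 0⊕1⊕0⊕0 = 1
Syndrome s4…s1 = 100 → error at position 4.
Flip position 4: 1000100 → 1001100
Read data bits from positions 3,5,6,7: 0100

0100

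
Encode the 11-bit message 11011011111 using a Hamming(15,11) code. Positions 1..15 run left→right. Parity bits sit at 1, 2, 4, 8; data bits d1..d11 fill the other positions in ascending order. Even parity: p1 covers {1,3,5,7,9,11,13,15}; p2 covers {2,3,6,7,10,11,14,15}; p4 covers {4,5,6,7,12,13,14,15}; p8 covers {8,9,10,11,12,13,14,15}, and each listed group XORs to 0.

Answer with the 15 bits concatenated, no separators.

Place data at non-parity positions: p1 p2 1 p4 1 0 1 p8 1 0 1 1 1 1 1
p1 (pos 1,3,5,7,9,11,13,15): XOR of data positions = 1⊕1⊕1⊕1⊕1⊕1⊕1 = 1
p2 (pos 2,3,6,7,10,11,14,15): XOR of data positions = 1⊕0⊕1⊕0⊕1⊕1⊕1 = 1
p4 (pos 4,5,6,7,12,13,14,15): XOR of data positions = 1⊕0⊕1⊕1⊕1⊕1⊕1 = 0
p8 (pos 8,9,10,11,12,13,14,15): XOR of data positions = 1⊕0⊕1⊕1⊕1⊕1⊕1 = 0
Codeword: 111010101011111

111010101011111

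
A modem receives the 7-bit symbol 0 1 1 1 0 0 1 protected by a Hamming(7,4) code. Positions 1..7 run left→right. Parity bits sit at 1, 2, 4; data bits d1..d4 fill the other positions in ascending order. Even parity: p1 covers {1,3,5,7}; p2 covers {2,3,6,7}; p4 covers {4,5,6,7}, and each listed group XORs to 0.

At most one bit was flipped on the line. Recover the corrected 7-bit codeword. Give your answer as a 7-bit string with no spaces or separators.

s1 (pos 1,3,5,7): 0⊕1⊕0⊕1 = 0
s2 (pos 2,3,6,7): 1⊕1⊕0⊕1 = 1
s4 (pos 4,5,6,7): 1⊕0⊕0⊕1 = 0
Syndrome s4…s1 = 010 → error at position 2.
Flip position 2: 0111001 → 0011001

0011001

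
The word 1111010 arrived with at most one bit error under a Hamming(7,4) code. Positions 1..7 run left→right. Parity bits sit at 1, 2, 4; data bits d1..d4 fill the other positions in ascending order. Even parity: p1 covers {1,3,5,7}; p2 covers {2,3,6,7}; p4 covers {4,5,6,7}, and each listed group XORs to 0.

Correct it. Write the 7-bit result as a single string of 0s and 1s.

s1 (pos 1,3,5,7): 1⊕1⊕0⊕0 = 0
s2 (pos 2,3,6,7): 1⊕1⊕1⊕0 = 1
s4 (pos 4,5,6,7): 1⊕0⊕1⊕0 = 0
Syndrome s4…s1 = 010 → error at position 2.
Flip position 2: 1111010 → 1011010

1011010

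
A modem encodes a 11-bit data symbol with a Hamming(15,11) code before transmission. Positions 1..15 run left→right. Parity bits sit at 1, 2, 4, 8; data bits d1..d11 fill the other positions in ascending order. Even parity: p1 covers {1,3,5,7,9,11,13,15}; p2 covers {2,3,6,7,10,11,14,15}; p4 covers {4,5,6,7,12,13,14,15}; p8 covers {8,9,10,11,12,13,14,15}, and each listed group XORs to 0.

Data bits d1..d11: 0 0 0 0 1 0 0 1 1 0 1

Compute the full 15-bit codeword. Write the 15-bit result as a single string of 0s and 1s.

Place data at non-parity positions: p1 p2 0 p4 0 0 0 p8 1 0 0 1 1 0 1
p1 (pos 1,3,5,7,9,11,13,15): XOR of data positions = 0⊕0⊕0⊕1⊕0⊕1⊕1 = 1
p2 (pos 2,3,6,7,10,11,14,15): XOR of data positions = 0⊕0⊕0⊕0⊕0⊕0⊕1 = 1
p4 (pos 4,5,6,7,12,13,14,15): XOR of data positions = 0⊕0⊕0⊕1⊕1⊕0⊕1 = 1
p8 (pos 8,9,10,11,12,13,14,15): XOR of data positions = 1⊕0⊕0⊕1⊕1⊕0⊕1 = 0
Codeword: 110100001001101

110100001001101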